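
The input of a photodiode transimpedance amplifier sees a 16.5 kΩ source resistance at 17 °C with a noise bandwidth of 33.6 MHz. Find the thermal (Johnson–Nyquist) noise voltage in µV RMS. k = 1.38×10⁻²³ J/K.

T = 17 °C + 273.15 = 290.15 K
V_n = √(4kTRB)
4kTRB = 4 × 1.38×10⁻²³ × 290.15 × 1.65×10⁴ × 3.36×10⁷ = 8.88×10⁻⁹ V²
V_n = √(8.88×10⁻⁹) = 9.42×10⁻⁵ V = 94.2 µV

94.2 µV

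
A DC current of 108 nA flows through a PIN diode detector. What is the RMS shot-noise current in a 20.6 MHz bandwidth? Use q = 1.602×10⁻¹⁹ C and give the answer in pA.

I_n = √(2qI·B)
2qI·B = 2 × 1.602×10⁻¹⁹ × 1.08×10⁻⁷ × 2.06×10⁷ = 7.13×10⁻¹⁹ A²
I_n = √(7.13×10⁻¹⁹) = 8.44×10⁻¹⁰ A = 844 pA

844 pA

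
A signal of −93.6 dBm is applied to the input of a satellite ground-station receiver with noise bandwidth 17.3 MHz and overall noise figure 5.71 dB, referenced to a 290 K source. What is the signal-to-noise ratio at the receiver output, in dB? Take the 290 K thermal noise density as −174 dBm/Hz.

Noise floor: N = −174 + 10 log₁₀(B) + NF
10 log₁₀(1.73×10⁷) = 72.38 dB
N = −174 + 72.38 + 5.71 = −95.91 dBm
SNR = P_sig − N = −93.6 − (−95.91) = 2.31 dB → 2.3 dB

2.3 dB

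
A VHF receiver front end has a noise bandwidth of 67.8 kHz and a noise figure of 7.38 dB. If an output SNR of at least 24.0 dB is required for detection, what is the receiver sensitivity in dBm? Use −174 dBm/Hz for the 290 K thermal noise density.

Sensitivity = −174 + 10 log₁₀(B) + NF + SNR_min
= −174 + 48.31 + 7.38 + 24.0
= −94.31 dBm → −94.3 dBm

−94.3 dBm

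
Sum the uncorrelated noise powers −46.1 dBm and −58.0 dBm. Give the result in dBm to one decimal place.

−45.8 dBm

Convert to linear, add, convert back:
P₁ = 2.45×10⁻⁸ W, P₂ = 1.58×10⁻⁹ W
P_tot = 2.61×10⁻⁸ W → 10 log₁₀(P_tot / 10⁻³) = −45.8 dBm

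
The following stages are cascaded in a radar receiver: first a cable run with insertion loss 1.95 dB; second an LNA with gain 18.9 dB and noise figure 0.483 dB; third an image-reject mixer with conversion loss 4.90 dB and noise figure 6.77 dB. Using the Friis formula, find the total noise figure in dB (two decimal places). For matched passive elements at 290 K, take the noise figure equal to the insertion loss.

2.62 dB

Convert to linear (a loss of L dB is a gain of −L dB): F_i = 10^(NF_i/10), G_i = 10^(G_i,dB/10)
  Stage 1: F_1 = 10^(1.95/10) = 1.567, G_1 = 10^(−1.95/10) = 0.6383
  Stage 2: F_2 = 10^(0.483/10) = 1.118, G_2 = 10^(18.9/10) = 77.62
  Stage 3: F_3 = 10^(6.77/10) = 4.753, G_3 = 10^(−4.90/10) = 0.3236
Friis cascade:
  F = 1.567 + (1.118 − 1)/0.6383 + (4.753 − 1)/49.55 = 1.827
NF = 10 log₁₀(1.827) = 2.62 dB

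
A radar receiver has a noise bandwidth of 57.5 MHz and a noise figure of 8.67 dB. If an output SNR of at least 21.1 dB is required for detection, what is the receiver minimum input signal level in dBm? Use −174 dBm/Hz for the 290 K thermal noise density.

Sensitivity = −174 + 10 log₁₀(B) + NF + SNR_min
= −174 + 77.6 + 8.67 + 21.1
= −66.63 dBm → −66.6 dBm

−66.6 dBm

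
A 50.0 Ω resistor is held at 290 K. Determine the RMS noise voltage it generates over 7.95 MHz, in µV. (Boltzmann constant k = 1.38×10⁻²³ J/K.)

2.52 µV

V_n = √(4kTRB)
4kTRB = 4 × 1.38×10⁻²³ × 290 × 5.00×10¹ × 7.95×10⁶ = 6.36×10⁻¹² V²
V_n = √(6.36×10⁻¹²) = 2.52×10⁻⁶ V = 2.52 µV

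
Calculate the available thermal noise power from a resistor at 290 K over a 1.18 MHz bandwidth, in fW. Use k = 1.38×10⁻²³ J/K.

P_n = kTB = 1.38×10⁻²³ × 290 × 1.18×10⁶ = 4.72×10⁻¹⁵ W = 4.72 fW

4.72 fW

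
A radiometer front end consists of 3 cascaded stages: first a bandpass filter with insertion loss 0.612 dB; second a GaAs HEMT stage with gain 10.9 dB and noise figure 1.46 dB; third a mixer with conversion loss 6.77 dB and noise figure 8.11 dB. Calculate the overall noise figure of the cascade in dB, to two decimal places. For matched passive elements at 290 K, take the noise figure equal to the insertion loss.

3.27 dB

Convert to linear (a loss of L dB is a gain of −L dB): F_i = 10^(NF_i/10), G_i = 10^(G_i,dB/10)
  Stage 1: F_1 = 10^(0.612/10) = 1.151, G_1 = 10^(−0.612/10) = 0.8686
  Stage 2: F_2 = 10^(1.46/10) = 1.400, G_2 = 10^(10.9/10) = 12.30
  Stage 3: F_3 = 10^(8.11/10) = 6.471, G_3 = 10^(−6.77/10) = 0.2104
Friis cascade:
  F = 1.151 + (1.400 − 1)/0.8686 + (6.471 − 1)/10.69 = 2.123
NF = 10 log₁₀(2.123) = 3.27 dB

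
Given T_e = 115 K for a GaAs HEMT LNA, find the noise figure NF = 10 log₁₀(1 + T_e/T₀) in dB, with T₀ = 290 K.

F = 1 + T_e/T₀ = 1 + 115/290 = 1.39655
NF = 10 log₁₀(1.39655) = 1.45 dB

1.45 dB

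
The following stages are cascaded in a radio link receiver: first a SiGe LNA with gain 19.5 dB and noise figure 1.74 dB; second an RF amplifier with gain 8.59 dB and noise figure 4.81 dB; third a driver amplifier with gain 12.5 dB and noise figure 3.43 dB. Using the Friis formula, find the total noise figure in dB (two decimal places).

Convert to linear (a loss of L dB is a gain of −L dB): F_i = 10^(NF_i/10), G_i = 10^(G_i,dB/10)
  Stage 1: F_1 = 10^(1.74/10) = 1.493, G_1 = 10^(19.5/10) = 89.13
  Stage 2: F_2 = 10^(4.81/10) = 3.027, G_2 = 10^(8.59/10) = 7.228
  Stage 3: F_3 = 10^(3.43/10) = 2.203, G_3 = 10^(12.5/10) = 17.78
Friis cascade:
  F = 1.493 + (3.027 − 1)/89.13 + (2.203 − 1)/644.2 = 1.517
NF = 10 log₁₀(1.517) = 1.81 dB

1.81 dB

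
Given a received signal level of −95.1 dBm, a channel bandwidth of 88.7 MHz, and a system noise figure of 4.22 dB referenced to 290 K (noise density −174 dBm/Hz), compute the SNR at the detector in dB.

Noise floor: N = −174 + 10 log₁₀(B) + NF
10 log₁₀(8.87×10⁷) = 79.48 dB
N = −174 + 79.48 + 4.22 = −90.30 dBm
SNR = P_sig − N = −95.1 − (−90.30) = −4.80 dB → −4.8 dB

−4.8 dB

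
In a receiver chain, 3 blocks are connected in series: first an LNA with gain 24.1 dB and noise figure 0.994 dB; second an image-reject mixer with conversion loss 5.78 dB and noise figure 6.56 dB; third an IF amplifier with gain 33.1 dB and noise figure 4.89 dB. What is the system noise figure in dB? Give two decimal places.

Convert to linear (a loss of L dB is a gain of −L dB): F_i = 10^(NF_i/10), G_i = 10^(G_i,dB/10)
  Stage 1: F_1 = 10^(0.994/10) = 1.257, G_1 = 10^(24.1/10) = 257.0
  Stage 2: F_2 = 10^(6.56/10) = 4.529, G_2 = 10^(−5.78/10) = 0.2642
  Stage 3: F_3 = 10^(4.89/10) = 3.083, G_3 = 10^(33.1/10) = 2042
Friis cascade:
  F = 1.257 + (4.529 − 1)/257.0 + (3.083 − 1)/67.92 = 1.302
NF = 10 log₁₀(1.302) = 1.14 dB

1.14 dB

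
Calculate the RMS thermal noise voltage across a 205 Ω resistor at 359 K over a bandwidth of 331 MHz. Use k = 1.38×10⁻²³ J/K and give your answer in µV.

36.7 µV

V_n = √(4kTRB)
4kTRB = 4 × 1.38×10⁻²³ × 359 × 2.05×10² × 3.31×10⁸ = 1.34×10⁻⁹ V²
V_n = √(1.34×10⁻⁹) = 3.67×10⁻⁵ V = 36.7 µV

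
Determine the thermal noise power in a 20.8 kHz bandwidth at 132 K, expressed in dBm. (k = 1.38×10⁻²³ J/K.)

P_n = kTB = 1.38×10⁻²³ × 132 × 2.08×10⁴ = 3.79×10⁻¹⁷ W
In dBm: 10 log₁₀(3.79×10⁻¹⁷ / 10⁻³) = −134.2 dBm

−134.2 dBm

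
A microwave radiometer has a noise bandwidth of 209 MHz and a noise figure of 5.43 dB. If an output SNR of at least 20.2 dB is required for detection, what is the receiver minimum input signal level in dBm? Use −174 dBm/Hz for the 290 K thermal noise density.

−65.2 dBm

Sensitivity = −174 + 10 log₁₀(B) + NF + SNR_min
= −174 + 83.2 + 5.43 + 20.2
= −65.17 dBm → −65.2 dBm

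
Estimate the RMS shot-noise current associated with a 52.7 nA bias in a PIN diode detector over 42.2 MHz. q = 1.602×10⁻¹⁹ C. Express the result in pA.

I_n = √(2qI·B)
2qI·B = 2 × 1.602×10⁻¹⁹ × 5.27×10⁻⁸ × 4.22×10⁷ = 7.13×10⁻¹⁹ A²
I_n = √(7.13×10⁻¹⁹) = 8.44×10⁻¹⁰ A = 844 pA

844 pA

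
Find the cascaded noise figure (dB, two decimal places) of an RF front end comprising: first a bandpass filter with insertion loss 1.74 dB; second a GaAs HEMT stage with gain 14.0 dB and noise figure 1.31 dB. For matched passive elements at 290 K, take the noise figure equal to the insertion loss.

Convert to linear (a loss of L dB is a gain of −L dB): F_i = 10^(NF_i/10), G_i = 10^(G_i,dB/10)
  Stage 1: F_1 = 10^(1.74/10) = 1.493, G_1 = 10^(−1.74/10) = 0.6699
  Stage 2: F_2 = 10^(1.31/10) = 1.352, G_2 = 10^(14.0/10) = 25.12
Friis cascade:
  F = 1.493 + (1.352 − 1)/0.6699 = 2.018
NF = 10 log₁₀(2.018) = 3.05 dB

3.05 dB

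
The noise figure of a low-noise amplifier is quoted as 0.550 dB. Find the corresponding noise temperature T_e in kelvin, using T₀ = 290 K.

39.2 K

F = 10^(0.550/10) = 1.13501
T_e = (F − 1)·T₀ = (1.13501 − 1) × 290 = 39.2 K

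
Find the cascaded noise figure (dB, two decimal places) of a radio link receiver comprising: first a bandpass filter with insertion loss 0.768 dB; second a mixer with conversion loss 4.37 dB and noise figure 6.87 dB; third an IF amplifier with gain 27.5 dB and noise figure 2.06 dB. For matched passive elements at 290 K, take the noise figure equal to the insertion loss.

8.91 dB

Convert to linear (a loss of L dB is a gain of −L dB): F_i = 10^(NF_i/10), G_i = 10^(G_i,dB/10)
  Stage 1: F_1 = 10^(0.768/10) = 1.193, G_1 = 10^(−0.768/10) = 0.8379
  Stage 2: F_2 = 10^(6.87/10) = 4.864, G_2 = 10^(−4.37/10) = 0.3656
  Stage 3: F_3 = 10^(2.06/10) = 1.607, G_3 = 10^(27.5/10) = 562.3
Friis cascade:
  F = 1.193 + (4.864 − 1)/0.8379 + (1.607 − 1)/0.3063 = 7.786
NF = 10 log₁₀(7.786) = 8.91 dB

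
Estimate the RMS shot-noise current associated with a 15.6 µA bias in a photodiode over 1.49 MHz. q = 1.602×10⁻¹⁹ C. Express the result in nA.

I_n = √(2qI·B)
2qI·B = 2 × 1.602×10⁻¹⁹ × 1.56×10⁻⁵ × 1.49×10⁶ = 7.45×10⁻¹⁸ A²
I_n = √(7.45×10⁻¹⁸) = 2.73×10⁻⁹ A = 2.73 nA

2.73 nA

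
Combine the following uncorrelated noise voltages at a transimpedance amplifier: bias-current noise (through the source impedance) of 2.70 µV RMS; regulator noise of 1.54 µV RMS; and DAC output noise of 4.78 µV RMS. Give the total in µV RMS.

Uncorrelated sources add in power (mean-square): V_tot = √(ΣV_i²)
V_tot = √[(2.70×10⁻⁶)² + (1.54×10⁻⁶)² + (4.78×10⁻⁶)²] = 5.70×10⁻⁶ V = 5.70 µV

5.70 µV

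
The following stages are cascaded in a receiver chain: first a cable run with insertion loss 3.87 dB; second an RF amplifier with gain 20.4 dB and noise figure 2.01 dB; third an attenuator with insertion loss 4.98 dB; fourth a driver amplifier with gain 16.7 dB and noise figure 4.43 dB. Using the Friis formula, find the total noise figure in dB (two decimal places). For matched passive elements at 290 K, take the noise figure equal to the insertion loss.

Convert to linear (a loss of L dB is a gain of −L dB): F_i = 10^(NF_i/10), G_i = 10^(G_i,dB/10)
  Stage 1: F_1 = 10^(3.87/10) = 2.438, G_1 = 10^(−3.87/10) = 0.4102
  Stage 2: F_2 = 10^(2.01/10) = 1.589, G_2 = 10^(20.4/10) = 109.6
  Stage 3: F_3 = 10^(4.98/10) = 3.148, G_3 = 10^(−4.98/10) = 0.3177
  Stage 4: F_4 = 10^(4.43/10) = 2.773, G_4 = 10^(16.7/10) = 46.77
Friis cascade:
  F = 2.438 + (1.589 − 1)/0.4102 + (3.148 − 1)/44.98 + (2.773 − 1)/14.29 = 4.044
NF = 10 log₁₀(4.044) = 6.07 dB

6.07 dB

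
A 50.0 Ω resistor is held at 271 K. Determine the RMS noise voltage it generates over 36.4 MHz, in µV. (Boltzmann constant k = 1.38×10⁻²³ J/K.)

5.22 µV

V_n = √(4kTRB)
4kTRB = 4 × 1.38×10⁻²³ × 271 × 5.00×10¹ × 3.64×10⁷ = 2.72×10⁻¹¹ V²
V_n = √(2.72×10⁻¹¹) = 5.22×10⁻⁶ V = 5.22 µV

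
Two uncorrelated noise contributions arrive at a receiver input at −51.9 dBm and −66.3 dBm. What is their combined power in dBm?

−51.7 dBm

Convert to linear, add, convert back:
P₁ = 6.46×10⁻⁹ W, P₂ = 2.34×10⁻¹⁰ W
P_tot = 6.69×10⁻⁹ W → 10 log₁₀(P_tot / 10⁻³) = −51.7 dBm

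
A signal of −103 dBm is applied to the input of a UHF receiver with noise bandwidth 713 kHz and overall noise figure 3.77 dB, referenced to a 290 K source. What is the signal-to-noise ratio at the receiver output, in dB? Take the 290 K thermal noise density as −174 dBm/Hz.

Noise floor: N = −174 + 10 log₁₀(B) + NF
10 log₁₀(7.13×10⁵) = 58.53 dB
N = −174 + 58.53 + 3.77 = −111.70 dBm
SNR = P_sig − N = −103 − (−111.70) = 8.70 dB → 8.7 dB

8.7 dB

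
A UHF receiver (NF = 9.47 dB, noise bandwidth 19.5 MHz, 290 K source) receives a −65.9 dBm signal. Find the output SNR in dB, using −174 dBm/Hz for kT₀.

25.7 dB

Noise floor: N = −174 + 10 log₁₀(B) + NF
10 log₁₀(1.95×10⁷) = 72.9 dB
N = −174 + 72.9 + 9.47 = −91.63 dBm
SNR = P_sig − N = −65.9 − (−91.63) = 25.73 dB → 25.7 dB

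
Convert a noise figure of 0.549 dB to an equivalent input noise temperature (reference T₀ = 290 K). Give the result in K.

39.1 K

F = 10^(0.549/10) = 1.13475
T_e = (F − 1)·T₀ = (1.13475 − 1) × 290 = 39.1 K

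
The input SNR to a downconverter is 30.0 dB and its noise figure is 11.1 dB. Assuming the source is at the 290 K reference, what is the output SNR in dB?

18.9 dB

By definition F = SNR_in/SNR_out, so in dB: SNR_out = SNR_in − NF
SNR_out = 30.0 − 11.1 = 18.9 dB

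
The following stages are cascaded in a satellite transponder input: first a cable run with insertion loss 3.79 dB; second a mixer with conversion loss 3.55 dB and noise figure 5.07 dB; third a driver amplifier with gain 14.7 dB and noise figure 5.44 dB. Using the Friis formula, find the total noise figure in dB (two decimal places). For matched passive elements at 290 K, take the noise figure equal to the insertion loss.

13.27 dB

Convert to linear (a loss of L dB is a gain of −L dB): F_i = 10^(NF_i/10), G_i = 10^(G_i,dB/10)
  Stage 1: F_1 = 10^(3.79/10) = 2.393, G_1 = 10^(−3.79/10) = 0.4178
  Stage 2: F_2 = 10^(5.07/10) = 3.214, G_2 = 10^(−3.55/10) = 0.4416
  Stage 3: F_3 = 10^(5.44/10) = 3.499, G_3 = 10^(14.7/10) = 29.51
Friis cascade:
  F = 2.393 + (3.214 − 1)/0.4178 + (3.499 − 1)/0.1845 = 21.24
NF = 10 log₁₀(21.24) = 13.27 dB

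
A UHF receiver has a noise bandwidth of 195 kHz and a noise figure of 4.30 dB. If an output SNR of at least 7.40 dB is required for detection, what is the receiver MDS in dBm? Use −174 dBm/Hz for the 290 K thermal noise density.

Sensitivity = −174 + 10 log₁₀(B) + NF + SNR_min
= −174 + 52.9 + 4.30 + 7.40
= −109.40 dBm → −109.4 dBm

−109.4 dBm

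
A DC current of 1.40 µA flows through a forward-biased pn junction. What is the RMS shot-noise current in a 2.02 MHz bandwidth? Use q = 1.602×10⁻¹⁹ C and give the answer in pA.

I_n = √(2qI·B)
2qI·B = 2 × 1.602×10⁻¹⁹ × 1.40×10⁻⁶ × 2.02×10⁶ = 9.06×10⁻¹⁹ A²
I_n = √(9.06×10⁻¹⁹) = 9.52×10⁻¹⁰ A = 952 pA

952 pA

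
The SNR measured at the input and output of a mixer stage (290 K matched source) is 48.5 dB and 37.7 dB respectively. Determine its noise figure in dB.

NF (dB) = SNR_in(dB) − SNR_out(dB) when the source is at T₀
NF = 48.5 − 37.7 = 10.8 dB

10.8 dB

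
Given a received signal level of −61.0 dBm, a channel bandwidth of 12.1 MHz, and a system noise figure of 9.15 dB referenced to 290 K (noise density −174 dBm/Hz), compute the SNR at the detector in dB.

Noise floor: N = −174 + 10 log₁₀(B) + NF
10 log₁₀(1.21×10⁷) = 70.83 dB
N = −174 + 70.83 + 9.15 = −94.02 dBm
SNR = P_sig − N = −61.0 − (−94.02) = 33.02 dB → 33.0 dB

33.0 dB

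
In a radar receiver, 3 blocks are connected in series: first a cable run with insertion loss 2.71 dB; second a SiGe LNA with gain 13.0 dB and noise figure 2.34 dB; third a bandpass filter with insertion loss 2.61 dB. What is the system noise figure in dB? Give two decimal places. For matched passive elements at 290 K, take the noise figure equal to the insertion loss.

5.15 dB

Convert to linear (a loss of L dB is a gain of −L dB): F_i = 10^(NF_i/10), G_i = 10^(G_i,dB/10)
  Stage 1: F_1 = 10^(2.71/10) = 1.866, G_1 = 10^(−2.71/10) = 0.5358
  Stage 2: F_2 = 10^(2.34/10) = 1.714, G_2 = 10^(13.0/10) = 19.95
  Stage 3: F_3 = 10^(2.61/10) = 1.824, G_3 = 10^(−2.61/10) = 0.5483
Friis cascade:
  F = 1.866 + (1.714 − 1)/0.5358 + (1.824 − 1)/10.69 = 3.276
NF = 10 log₁₀(3.276) = 5.15 dB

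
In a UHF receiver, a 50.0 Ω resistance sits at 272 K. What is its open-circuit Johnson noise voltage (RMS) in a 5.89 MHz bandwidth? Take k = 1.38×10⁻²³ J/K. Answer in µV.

V_n = √(4kTRB)
4kTRB = 4 × 1.38×10⁻²³ × 272 × 5.00×10¹ × 5.89×10⁶ = 4.42×10⁻¹² V²
V_n = √(4.42×10⁻¹²) = 2.10×10⁻⁶ V = 2.10 µV

2.10 µV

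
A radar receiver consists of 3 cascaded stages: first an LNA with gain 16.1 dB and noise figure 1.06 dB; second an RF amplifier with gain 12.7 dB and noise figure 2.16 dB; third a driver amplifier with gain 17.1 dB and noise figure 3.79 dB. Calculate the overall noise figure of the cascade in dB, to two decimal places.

1.12 dB

Convert to linear (a loss of L dB is a gain of −L dB): F_i = 10^(NF_i/10), G_i = 10^(G_i,dB/10)
  Stage 1: F_1 = 10^(1.06/10) = 1.276, G_1 = 10^(16.1/10) = 40.74
  Stage 2: F_2 = 10^(2.16/10) = 1.644, G_2 = 10^(12.7/10) = 18.62
  Stage 3: F_3 = 10^(3.79/10) = 2.393, G_3 = 10^(17.1/10) = 51.29
Friis cascade:
  F = 1.276 + (1.644 − 1)/40.74 + (2.393 − 1)/758.6 = 1.294
NF = 10 log₁₀(1.294) = 1.12 dB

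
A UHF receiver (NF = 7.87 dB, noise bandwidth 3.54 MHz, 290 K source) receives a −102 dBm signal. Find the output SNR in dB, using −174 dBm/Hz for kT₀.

−1.4 dB

Noise floor: N = −174 + 10 log₁₀(B) + NF
10 log₁₀(3.54×10⁶) = 65.49 dB
N = −174 + 65.49 + 7.87 = −100.64 dBm
SNR = P_sig − N = −102 − (−100.64) = −1.36 dB → −1.4 dB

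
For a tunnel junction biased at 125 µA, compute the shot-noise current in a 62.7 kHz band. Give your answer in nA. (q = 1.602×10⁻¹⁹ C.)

I_n = √(2qI·B)
2qI·B = 2 × 1.602×10⁻¹⁹ × 1.25×10⁻⁴ × 6.27×10⁴ = 2.51×10⁻¹⁸ A²
I_n = √(2.51×10⁻¹⁸) = 1.58×10⁻⁹ A = 1.58 nA

1.58 nA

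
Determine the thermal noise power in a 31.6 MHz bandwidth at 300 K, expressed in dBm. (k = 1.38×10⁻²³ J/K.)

−98.8 dBm

P_n = kTB = 1.38×10⁻²³ × 300 × 3.16×10⁷ = 1.31×10⁻¹³ W
In dBm: 10 log₁₀(1.31×10⁻¹³ / 10⁻³) = −98.8 dBm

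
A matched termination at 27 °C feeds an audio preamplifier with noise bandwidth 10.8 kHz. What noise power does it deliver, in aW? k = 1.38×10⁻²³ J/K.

44.7 aW

T = 27 °C + 273.15 = 300.15 K
P_n = kTB = 1.38×10⁻²³ × 300.15 × 1.08×10⁴ = 4.47×10⁻¹⁷ W = 44.7 aW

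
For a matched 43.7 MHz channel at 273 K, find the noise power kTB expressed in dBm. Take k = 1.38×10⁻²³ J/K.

−97.8 dBm

P_n = kTB = 1.38×10⁻²³ × 273 × 4.37×10⁷ = 1.65×10⁻¹³ W
In dBm: 10 log₁₀(1.65×10⁻¹³ / 10⁻³) = −97.8 dBm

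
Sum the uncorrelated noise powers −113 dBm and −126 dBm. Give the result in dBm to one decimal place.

−112.8 dBm

Convert to linear, add, convert back:
P₁ = 5.01×10⁻¹⁵ W, P₂ = 2.51×10⁻¹⁶ W
P_tot = 5.26×10⁻¹⁵ W → 10 log₁₀(P_tot / 10⁻³) = −112.8 dBm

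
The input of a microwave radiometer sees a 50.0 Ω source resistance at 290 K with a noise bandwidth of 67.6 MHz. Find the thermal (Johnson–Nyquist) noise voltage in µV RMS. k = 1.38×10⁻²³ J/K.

V_n = √(4kTRB)
4kTRB = 4 × 1.38×10⁻²³ × 290 × 5.00×10¹ × 6.76×10⁷ = 5.41×10⁻¹¹ V²
V_n = √(5.41×10⁻¹¹) = 7.36×10⁻⁶ V = 7.36 µV

7.36 µV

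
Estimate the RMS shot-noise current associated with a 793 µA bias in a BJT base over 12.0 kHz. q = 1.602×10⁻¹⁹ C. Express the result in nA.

I_n = √(2qI·B)
2qI·B = 2 × 1.602×10⁻¹⁹ × 7.93×10⁻⁴ × 1.20×10⁴ = 3.05×10⁻¹⁸ A²
I_n = √(3.05×10⁻¹⁸) = 1.75×10⁻⁹ A = 1.75 nA

1.75 nA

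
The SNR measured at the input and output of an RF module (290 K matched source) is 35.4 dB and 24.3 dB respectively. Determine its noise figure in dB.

11.1 dB

NF (dB) = SNR_in(dB) − SNR_out(dB) when the source is at T₀
NF = 35.4 − 24.3 = 11.1 dB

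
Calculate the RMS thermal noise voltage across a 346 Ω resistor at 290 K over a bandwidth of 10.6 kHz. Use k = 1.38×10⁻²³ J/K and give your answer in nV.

V_n = √(4kTRB)
4kTRB = 4 × 1.38×10⁻²³ × 290 × 3.46×10² × 1.06×10⁴ = 5.87×10⁻¹⁴ V²
V_n = √(5.87×10⁻¹⁴) = 2.42×10⁻⁷ V = 242 nV

242 nV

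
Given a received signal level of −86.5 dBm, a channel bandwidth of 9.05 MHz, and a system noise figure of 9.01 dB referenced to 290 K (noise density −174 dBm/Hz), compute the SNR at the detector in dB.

8.9 dB

Noise floor: N = −174 + 10 log₁₀(B) + NF
10 log₁₀(9.05×10⁶) = 69.57 dB
N = −174 + 69.57 + 9.01 = −95.42 dBm
SNR = P_sig − N = −86.5 − (−95.42) = 8.92 dB → 8.9 dB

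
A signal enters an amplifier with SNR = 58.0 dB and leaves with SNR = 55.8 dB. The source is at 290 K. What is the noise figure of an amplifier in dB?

2.2 dB

NF (dB) = SNR_in(dB) − SNR_out(dB) when the source is at T₀
NF = 58.0 − 55.8 = 2.2 dB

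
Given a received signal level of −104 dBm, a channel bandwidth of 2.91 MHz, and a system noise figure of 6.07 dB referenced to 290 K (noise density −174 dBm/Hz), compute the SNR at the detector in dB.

Noise floor: N = −174 + 10 log₁₀(B) + NF
10 log₁₀(2.91×10⁶) = 64.64 dB
N = −174 + 64.64 + 6.07 = −103.29 dBm
SNR = P_sig − N = −104 − (−103.29) = −0.71 dB → −0.7 dB

−0.7 dB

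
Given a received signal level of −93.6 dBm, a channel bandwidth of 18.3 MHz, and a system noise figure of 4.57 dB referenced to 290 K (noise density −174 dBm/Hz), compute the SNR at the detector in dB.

3.2 dB

Noise floor: N = −174 + 10 log₁₀(B) + NF
10 log₁₀(1.83×10⁷) = 72.62 dB
N = −174 + 72.62 + 4.57 = −96.81 dBm
SNR = P_sig − N = −93.6 − (−96.81) = 3.21 dB → 3.2 dB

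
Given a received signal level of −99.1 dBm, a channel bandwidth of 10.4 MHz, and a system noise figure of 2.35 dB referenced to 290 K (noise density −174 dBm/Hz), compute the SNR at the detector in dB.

2.4 dB

Noise floor: N = −174 + 10 log₁₀(B) + NF
10 log₁₀(1.04×10⁷) = 70.17 dB
N = −174 + 70.17 + 2.35 = −101.48 dBm
SNR = P_sig − N = −99.1 − (−101.48) = 2.38 dB → 2.4 dB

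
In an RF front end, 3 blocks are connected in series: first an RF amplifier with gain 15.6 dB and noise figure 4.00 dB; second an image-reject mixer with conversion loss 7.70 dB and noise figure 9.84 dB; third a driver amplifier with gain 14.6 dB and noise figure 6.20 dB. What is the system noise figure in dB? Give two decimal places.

Convert to linear (a loss of L dB is a gain of −L dB): F_i = 10^(NF_i/10), G_i = 10^(G_i,dB/10)
  Stage 1: F_1 = 10^(4.00/10) = 2.512, G_1 = 10^(15.6/10) = 36.31
  Stage 2: F_2 = 10^(9.84/10) = 9.638, G_2 = 10^(−7.70/10) = 0.1698
  Stage 3: F_3 = 10^(6.20/10) = 4.169, G_3 = 10^(14.6/10) = 28.84
Friis cascade:
  F = 2.512 + (9.638 − 1)/36.31 + (4.169 − 1)/6.166 = 3.264
NF = 10 log₁₀(3.264) = 5.14 dB

5.14 dB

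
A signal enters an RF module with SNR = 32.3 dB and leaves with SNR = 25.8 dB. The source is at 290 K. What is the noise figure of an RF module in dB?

6.5 dB

NF (dB) = SNR_in(dB) − SNR_out(dB) when the source is at T₀
NF = 32.3 − 25.8 = 6.5 dB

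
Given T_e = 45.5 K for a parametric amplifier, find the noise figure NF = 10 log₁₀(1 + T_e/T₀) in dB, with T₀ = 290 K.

0.633 dB

F = 1 + T_e/T₀ = 1 + 45.5/290 = 1.1569
NF = 10 log₁₀(1.1569) = 0.633 dB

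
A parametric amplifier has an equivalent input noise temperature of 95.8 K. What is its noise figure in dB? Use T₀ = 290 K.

F = 1 + T_e/T₀ = 1 + 95.8/290 = 1.33034
NF = 10 log₁₀(1.33034) = 1.24 dB

1.24 dB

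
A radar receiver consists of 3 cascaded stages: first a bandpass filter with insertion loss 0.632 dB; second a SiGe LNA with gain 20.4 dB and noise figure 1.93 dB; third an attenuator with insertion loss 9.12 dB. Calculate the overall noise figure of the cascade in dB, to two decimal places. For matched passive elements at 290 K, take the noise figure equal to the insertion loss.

Convert to linear (a loss of L dB is a gain of −L dB): F_i = 10^(NF_i/10), G_i = 10^(G_i,dB/10)
  Stage 1: F_1 = 10^(0.632/10) = 1.157, G_1 = 10^(−0.632/10) = 0.8646
  Stage 2: F_2 = 10^(1.93/10) = 1.560, G_2 = 10^(20.4/10) = 109.6
  Stage 3: F_3 = 10^(9.12/10) = 8.166, G_3 = 10^(−9.12/10) = 0.1225
Friis cascade:
  F = 1.157 + (1.560 − 1)/0.8646 + (8.166 − 1)/94.80 = 1.879
NF = 10 log₁₀(1.879) = 2.74 dB

2.74 dB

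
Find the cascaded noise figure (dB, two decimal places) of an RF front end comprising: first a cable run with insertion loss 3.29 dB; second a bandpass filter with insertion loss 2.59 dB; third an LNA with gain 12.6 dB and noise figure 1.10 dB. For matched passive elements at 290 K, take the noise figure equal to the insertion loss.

Convert to linear (a loss of L dB is a gain of −L dB): F_i = 10^(NF_i/10), G_i = 10^(G_i,dB/10)
  Stage 1: F_1 = 10^(3.29/10) = 2.133, G_1 = 10^(−3.29/10) = 0.4688
  Stage 2: F_2 = 10^(2.59/10) = 1.816, G_2 = 10^(−2.59/10) = 0.5508
  Stage 3: F_3 = 10^(1.10/10) = 1.288, G_3 = 10^(12.6/10) = 18.20
Friis cascade:
  F = 2.133 + (1.816 − 1)/0.4688 + (1.288 − 1)/0.2582 = 4.989
NF = 10 log₁₀(4.989) = 6.98 dB

6.98 dB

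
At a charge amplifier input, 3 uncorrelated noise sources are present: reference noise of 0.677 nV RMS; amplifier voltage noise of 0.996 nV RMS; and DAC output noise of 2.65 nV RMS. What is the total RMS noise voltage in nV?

2.91 nV

Uncorrelated sources add in power (mean-square): V_tot = √(ΣV_i²)
V_tot = √[(6.77×10⁻¹⁰)² + (9.96×10⁻¹⁰)² + (2.65×10⁻⁹)²] = 2.91×10⁻⁹ V = 2.91 nV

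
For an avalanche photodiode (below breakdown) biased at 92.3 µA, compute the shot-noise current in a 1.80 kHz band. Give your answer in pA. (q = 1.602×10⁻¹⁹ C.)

231 pA

I_n = √(2qI·B)
2qI·B = 2 × 1.602×10⁻¹⁹ × 9.23×10⁻⁵ × 1.80×10³ = 5.32×10⁻²⁰ A²
I_n = √(5.32×10⁻²⁰) = 2.31×10⁻¹⁰ A = 231 pA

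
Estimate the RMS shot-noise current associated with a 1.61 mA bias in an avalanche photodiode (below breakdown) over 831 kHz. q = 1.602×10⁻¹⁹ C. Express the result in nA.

I_n = √(2qI·B)
2qI·B = 2 × 1.602×10⁻¹⁹ × 1.61×10⁻³ × 8.31×10⁵ = 4.29×10⁻¹⁶ A²
I_n = √(4.29×10⁻¹⁶) = 2.07×10⁻⁸ A = 20.7 nA

20.7 nA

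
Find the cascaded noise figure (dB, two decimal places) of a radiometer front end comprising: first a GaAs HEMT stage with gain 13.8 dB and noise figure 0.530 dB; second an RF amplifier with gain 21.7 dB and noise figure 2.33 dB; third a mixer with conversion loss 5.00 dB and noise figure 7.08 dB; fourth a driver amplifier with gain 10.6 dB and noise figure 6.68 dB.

Convert to linear (a loss of L dB is a gain of −L dB): F_i = 10^(NF_i/10), G_i = 10^(G_i,dB/10)
  Stage 1: F_1 = 10^(0.530/10) = 1.130, G_1 = 10^(13.8/10) = 23.99
  Stage 2: F_2 = 10^(2.33/10) = 1.710, G_2 = 10^(21.7/10) = 147.9
  Stage 3: F_3 = 10^(7.08/10) = 5.105, G_3 = 10^(−5.00/10) = 0.3162
  Stage 4: F_4 = 10^(6.68/10) = 4.656, G_4 = 10^(10.6/10) = 11.48
Friis cascade:
  F = 1.130 + (1.710 − 1)/23.99 + (5.105 − 1)/3548 + (4.656 − 1)/1122 = 1.164
NF = 10 log₁₀(1.164) = 0.66 dB

0.66 dB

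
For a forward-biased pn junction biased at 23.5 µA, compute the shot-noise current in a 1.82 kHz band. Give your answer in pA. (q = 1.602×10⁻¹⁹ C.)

I_n = √(2qI·B)
2qI·B = 2 × 1.602×10⁻¹⁹ × 2.35×10⁻⁵ × 1.82×10³ = 1.37×10⁻²⁰ A²
I_n = √(1.37×10⁻²⁰) = 1.17×10⁻¹⁰ A = 117 pA

117 pA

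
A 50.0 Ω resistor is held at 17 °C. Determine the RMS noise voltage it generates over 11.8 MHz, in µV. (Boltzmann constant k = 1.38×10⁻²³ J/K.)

3.07 µV

T = 17 °C + 273.15 = 290.15 K
V_n = √(4kTRB)
4kTRB = 4 × 1.38×10⁻²³ × 290.15 × 5.00×10¹ × 1.18×10⁷ = 9.45×10⁻¹² V²
V_n = √(9.45×10⁻¹²) = 3.07×10⁻⁶ V = 3.07 µV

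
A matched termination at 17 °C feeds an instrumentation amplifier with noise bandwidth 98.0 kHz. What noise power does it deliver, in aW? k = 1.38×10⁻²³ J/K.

T = 17 °C + 273.15 = 290.15 K
P_n = kTB = 1.38×10⁻²³ × 290.15 × 9.80×10⁴ = 3.92×10⁻¹⁶ W = 392 aW

392 aW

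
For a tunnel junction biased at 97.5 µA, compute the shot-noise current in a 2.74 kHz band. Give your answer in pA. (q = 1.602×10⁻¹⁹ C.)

293 pA

I_n = √(2qI·B)
2qI·B = 2 × 1.602×10⁻¹⁹ × 9.75×10⁻⁵ × 2.74×10³ = 8.56×10⁻²⁰ A²
I_n = √(8.56×10⁻²⁰) = 2.93×10⁻¹⁰ A = 293 pA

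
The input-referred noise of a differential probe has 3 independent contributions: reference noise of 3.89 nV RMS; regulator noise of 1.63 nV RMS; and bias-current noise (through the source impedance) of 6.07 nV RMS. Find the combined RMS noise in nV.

Uncorrelated sources add in power (mean-square): V_tot = √(ΣV_i²)
V_tot = √[(3.89×10⁻⁹)² + (1.63×10⁻⁹)² + (6.07×10⁻⁹)²] = 7.39×10⁻⁹ V = 7.39 nV

7.39 nV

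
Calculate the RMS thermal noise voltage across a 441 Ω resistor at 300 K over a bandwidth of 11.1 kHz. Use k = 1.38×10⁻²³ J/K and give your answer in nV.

V_n = √(4kTRB)
4kTRB = 4 × 1.38×10⁻²³ × 300 × 4.41×10² × 1.11×10⁴ = 8.11×10⁻¹⁴ V²
V_n = √(8.11×10⁻¹⁴) = 2.85×10⁻⁷ V = 285 nV

285 nV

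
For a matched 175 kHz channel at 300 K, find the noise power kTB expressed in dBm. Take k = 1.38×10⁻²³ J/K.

P_n = kTB = 1.38×10⁻²³ × 300 × 1.75×10⁵ = 7.25×10⁻¹⁶ W
In dBm: 10 log₁₀(7.25×10⁻¹⁶ / 10⁻³) = −121.4 dBm

−121.4 dBm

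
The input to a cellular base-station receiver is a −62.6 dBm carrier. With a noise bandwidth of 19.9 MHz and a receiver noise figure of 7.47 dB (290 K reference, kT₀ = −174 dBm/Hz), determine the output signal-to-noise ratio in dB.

30.9 dB

Noise floor: N = −174 + 10 log₁₀(B) + NF
10 log₁₀(1.99×10⁷) = 72.99 dB
N = −174 + 72.99 + 7.47 = −93.54 dBm
SNR = P_sig − N = −62.6 − (−93.54) = 30.94 dB → 30.9 dB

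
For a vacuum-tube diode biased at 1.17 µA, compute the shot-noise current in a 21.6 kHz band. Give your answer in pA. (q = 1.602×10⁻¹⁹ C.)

90.0 pA

I_n = √(2qI·B)
2qI·B = 2 × 1.602×10⁻¹⁹ × 1.17×10⁻⁶ × 2.16×10⁴ = 8.10×10⁻²¹ A²
I_n = √(8.10×10⁻²¹) = 9.00×10⁻¹¹ A = 90.0 pA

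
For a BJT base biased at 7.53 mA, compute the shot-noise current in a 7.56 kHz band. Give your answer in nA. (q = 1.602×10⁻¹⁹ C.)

I_n = √(2qI·B)
2qI·B = 2 × 1.602×10⁻¹⁹ × 7.53×10⁻³ × 7.56×10³ = 1.82×10⁻¹⁷ A²
I_n = √(1.82×10⁻¹⁷) = 4.27×10⁻⁹ A = 4.27 nA

4.27 nA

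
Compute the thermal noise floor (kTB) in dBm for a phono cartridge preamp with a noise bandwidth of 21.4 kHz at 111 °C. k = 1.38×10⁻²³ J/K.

−129.5 dBm

T = 111 °C + 273.15 = 384.15 K
P_n = kTB = 1.38×10⁻²³ × 384.15 × 2.14×10⁴ = 1.13×10⁻¹⁶ W
In dBm: 10 log₁₀(1.13×10⁻¹⁶ / 10⁻³) = −129.5 dBm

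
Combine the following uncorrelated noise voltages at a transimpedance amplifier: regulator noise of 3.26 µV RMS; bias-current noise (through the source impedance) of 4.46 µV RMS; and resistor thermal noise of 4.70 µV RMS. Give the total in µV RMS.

Uncorrelated sources add in power (mean-square): V_tot = √(ΣV_i²)
V_tot = √[(3.26×10⁻⁶)² + (4.46×10⁻⁶)² + (4.70×10⁻⁶)²] = 7.25×10⁻⁶ V = 7.25 µV

7.25 µV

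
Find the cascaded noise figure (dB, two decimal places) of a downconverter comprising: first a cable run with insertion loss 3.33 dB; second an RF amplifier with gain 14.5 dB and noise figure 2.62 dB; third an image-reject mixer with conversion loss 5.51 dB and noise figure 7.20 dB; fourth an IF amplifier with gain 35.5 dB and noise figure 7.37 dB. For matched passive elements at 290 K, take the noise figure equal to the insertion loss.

7.38 dB

Convert to linear (a loss of L dB is a gain of −L dB): F_i = 10^(NF_i/10), G_i = 10^(G_i,dB/10)
  Stage 1: F_1 = 10^(3.33/10) = 2.153, G_1 = 10^(−3.33/10) = 0.4645
  Stage 2: F_2 = 10^(2.62/10) = 1.828, G_2 = 10^(14.5/10) = 28.18
  Stage 3: F_3 = 10^(7.20/10) = 5.248, G_3 = 10^(−5.51/10) = 0.2812
  Stage 4: F_4 = 10^(7.37/10) = 5.458, G_4 = 10^(35.5/10) = 3548
Friis cascade:
  F = 2.153 + (1.828 − 1)/0.4645 + (5.248 − 1)/13.09 + (5.458 − 1)/3.681 = 5.471
NF = 10 log₁₀(5.471) = 7.38 dB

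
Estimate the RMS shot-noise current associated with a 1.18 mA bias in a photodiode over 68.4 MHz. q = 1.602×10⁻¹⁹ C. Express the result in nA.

161 nA

I_n = √(2qI·B)
2qI·B = 2 × 1.602×10⁻¹⁹ × 1.18×10⁻³ × 6.84×10⁷ = 2.59×10⁻¹⁴ A²
I_n = √(2.59×10⁻¹⁴) = 1.61×10⁻⁷ A = 161 nA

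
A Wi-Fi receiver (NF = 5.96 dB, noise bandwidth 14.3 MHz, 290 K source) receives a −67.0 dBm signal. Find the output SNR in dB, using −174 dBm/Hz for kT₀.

Noise floor: N = −174 + 10 log₁₀(B) + NF
10 log₁₀(1.43×10⁷) = 71.55 dB
N = −174 + 71.55 + 5.96 = −96.49 dBm
SNR = P_sig − N = −67.0 − (−96.49) = 29.49 dB → 29.5 dB

29.5 dB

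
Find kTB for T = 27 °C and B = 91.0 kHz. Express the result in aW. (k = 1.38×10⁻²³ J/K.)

T = 27 °C + 273.15 = 300.15 K
P_n = kTB = 1.38×10⁻²³ × 300.15 × 9.10×10⁴ = 3.77×10⁻¹⁶ W = 377 aW

377 aW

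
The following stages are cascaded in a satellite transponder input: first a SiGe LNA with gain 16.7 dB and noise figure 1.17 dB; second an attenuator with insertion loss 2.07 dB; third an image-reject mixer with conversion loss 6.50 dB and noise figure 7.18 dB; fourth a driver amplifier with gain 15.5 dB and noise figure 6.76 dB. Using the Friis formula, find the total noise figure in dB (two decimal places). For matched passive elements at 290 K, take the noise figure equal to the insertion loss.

3.10 dB

Convert to linear (a loss of L dB is a gain of −L dB): F_i = 10^(NF_i/10), G_i = 10^(G_i,dB/10)
  Stage 1: F_1 = 10^(1.17/10) = 1.309, G_1 = 10^(16.7/10) = 46.77
  Stage 2: F_2 = 10^(2.07/10) = 1.611, G_2 = 10^(−2.07/10) = 0.6209
  Stage 3: F_3 = 10^(7.18/10) = 5.224, G_3 = 10^(−6.50/10) = 0.2239
  Stage 4: F_4 = 10^(6.76/10) = 4.742, G_4 = 10^(15.5/10) = 35.48
Friis cascade:
  F = 1.309 + (1.611 − 1)/46.77 + (5.224 − 1)/29.04 + (4.742 − 1)/6.501 = 2.043
NF = 10 log₁₀(2.043) = 3.10 dB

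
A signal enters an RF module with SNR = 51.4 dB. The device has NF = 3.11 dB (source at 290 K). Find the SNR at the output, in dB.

By definition F = SNR_in/SNR_out, so in dB: SNR_out = SNR_in − NF
SNR_out = 51.4 − 3.11 = 48.29 dB

48.29 dB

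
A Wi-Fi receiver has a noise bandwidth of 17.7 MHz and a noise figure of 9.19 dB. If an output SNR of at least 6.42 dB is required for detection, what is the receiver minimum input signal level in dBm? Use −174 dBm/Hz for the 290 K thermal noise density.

−85.9 dBm

Sensitivity = −174 + 10 log₁₀(B) + NF + SNR_min
= −174 + 72.48 + 9.19 + 6.42
= −85.91 dBm → −85.9 dBm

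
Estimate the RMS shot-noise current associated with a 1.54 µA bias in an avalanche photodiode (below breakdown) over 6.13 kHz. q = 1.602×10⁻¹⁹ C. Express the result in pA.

55.0 pA

I_n = √(2qI·B)
2qI·B = 2 × 1.602×10⁻¹⁹ × 1.54×10⁻⁶ × 6.13×10³ = 3.02×10⁻²¹ A²
I_n = √(3.02×10⁻²¹) = 5.50×10⁻¹¹ A = 55.0 pA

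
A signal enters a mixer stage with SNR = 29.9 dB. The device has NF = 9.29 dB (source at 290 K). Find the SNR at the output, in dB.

By definition F = SNR_in/SNR_out, so in dB: SNR_out = SNR_in − NF
SNR_out = 29.9 − 9.29 = 20.61 dB

20.61 dB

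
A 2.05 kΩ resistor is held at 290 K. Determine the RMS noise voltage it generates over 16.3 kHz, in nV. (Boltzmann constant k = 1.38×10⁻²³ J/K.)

731 nV

V_n = √(4kTRB)
4kTRB = 4 × 1.38×10⁻²³ × 290 × 2.05×10³ × 1.63×10⁴ = 5.35×10⁻¹³ V²
V_n = √(5.35×10⁻¹³) = 7.31×10⁻⁷ V = 731 nV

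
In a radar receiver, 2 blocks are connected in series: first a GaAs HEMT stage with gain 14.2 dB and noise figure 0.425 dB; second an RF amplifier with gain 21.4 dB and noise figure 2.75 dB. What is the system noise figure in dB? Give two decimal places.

0.56 dB

Convert to linear (a loss of L dB is a gain of −L dB): F_i = 10^(NF_i/10), G_i = 10^(G_i,dB/10)
  Stage 1: F_1 = 10^(0.425/10) = 1.103, G_1 = 10^(14.2/10) = 26.30
  Stage 2: F_2 = 10^(2.75/10) = 1.884, G_2 = 10^(21.4/10) = 138.0
Friis cascade:
  F = 1.103 + (1.884 − 1)/26.30 = 1.136
NF = 10 log₁₀(1.136) = 0.56 dB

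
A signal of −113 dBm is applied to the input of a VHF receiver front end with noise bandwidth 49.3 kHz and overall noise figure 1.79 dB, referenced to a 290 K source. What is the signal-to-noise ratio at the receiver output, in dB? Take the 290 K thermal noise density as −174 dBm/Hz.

Noise floor: N = −174 + 10 log₁₀(B) + NF
10 log₁₀(4.93×10⁴) = 46.93 dB
N = −174 + 46.93 + 1.79 = −125.28 dBm
SNR = P_sig − N = −113 − (−125.28) = 12.28 dB → 12.3 dB

12.3 dB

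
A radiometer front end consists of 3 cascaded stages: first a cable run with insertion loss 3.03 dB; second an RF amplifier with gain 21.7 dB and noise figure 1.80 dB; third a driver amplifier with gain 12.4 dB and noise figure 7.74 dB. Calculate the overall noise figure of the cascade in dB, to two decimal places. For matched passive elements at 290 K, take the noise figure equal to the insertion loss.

4.92 dB

Convert to linear (a loss of L dB is a gain of −L dB): F_i = 10^(NF_i/10), G_i = 10^(G_i,dB/10)
  Stage 1: F_1 = 10^(3.03/10) = 2.009, G_1 = 10^(−3.03/10) = 0.4977
  Stage 2: F_2 = 10^(1.80/10) = 1.514, G_2 = 10^(21.7/10) = 147.9
  Stage 3: F_3 = 10^(7.74/10) = 5.943, G_3 = 10^(12.4/10) = 17.38
Friis cascade:
  F = 2.009 + (1.514 − 1)/0.4977 + (5.943 − 1)/73.62 = 3.108
NF = 10 log₁₀(3.108) = 4.92 dB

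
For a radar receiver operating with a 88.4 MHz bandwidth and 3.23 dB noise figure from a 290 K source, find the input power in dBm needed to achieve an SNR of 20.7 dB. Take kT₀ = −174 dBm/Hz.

−70.6 dBm

Sensitivity = −174 + 10 log₁₀(B) + NF + SNR_min
= −174 + 79.46 + 3.23 + 20.7
= −70.61 dBm → −70.6 dBm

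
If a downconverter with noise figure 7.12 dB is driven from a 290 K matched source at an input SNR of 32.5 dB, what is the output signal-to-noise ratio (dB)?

25.38 dB

By definition F = SNR_in/SNR_out, so in dB: SNR_out = SNR_in − NF
SNR_out = 32.5 − 7.12 = 25.38 dB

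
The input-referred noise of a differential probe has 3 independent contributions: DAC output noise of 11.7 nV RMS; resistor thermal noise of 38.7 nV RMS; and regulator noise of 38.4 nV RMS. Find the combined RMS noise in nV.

Uncorrelated sources add in power (mean-square): V_tot = √(ΣV_i²)
V_tot = √[(1.17×10⁻⁸)² + (3.87×10⁻⁸)² + (3.84×10⁻⁸)²] = 5.58×10⁻⁸ V = 55.8 nV

55.8 nV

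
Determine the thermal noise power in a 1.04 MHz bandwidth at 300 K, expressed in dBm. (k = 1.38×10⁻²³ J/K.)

P_n = kTB = 1.38×10⁻²³ × 300 × 1.04×10⁶ = 4.31×10⁻¹⁵ W
In dBm: 10 log₁₀(4.31×10⁻¹⁵ / 10⁻³) = −113.7 dBm

−113.7 dBm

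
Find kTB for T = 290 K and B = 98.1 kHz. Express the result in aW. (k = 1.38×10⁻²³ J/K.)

393 aW

P_n = kTB = 1.38×10⁻²³ × 290 × 9.81×10⁴ = 3.93×10⁻¹⁶ W = 393 aW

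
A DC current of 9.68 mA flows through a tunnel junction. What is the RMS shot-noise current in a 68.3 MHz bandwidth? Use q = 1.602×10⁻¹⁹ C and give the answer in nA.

I_n = √(2qI·B)
2qI·B = 2 × 1.602×10⁻¹⁹ × 9.68×10⁻³ × 6.83×10⁷ = 2.12×10⁻¹³ A²
I_n = √(2.12×10⁻¹³) = 4.60×10⁻⁷ A = 460 nA

460 nA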